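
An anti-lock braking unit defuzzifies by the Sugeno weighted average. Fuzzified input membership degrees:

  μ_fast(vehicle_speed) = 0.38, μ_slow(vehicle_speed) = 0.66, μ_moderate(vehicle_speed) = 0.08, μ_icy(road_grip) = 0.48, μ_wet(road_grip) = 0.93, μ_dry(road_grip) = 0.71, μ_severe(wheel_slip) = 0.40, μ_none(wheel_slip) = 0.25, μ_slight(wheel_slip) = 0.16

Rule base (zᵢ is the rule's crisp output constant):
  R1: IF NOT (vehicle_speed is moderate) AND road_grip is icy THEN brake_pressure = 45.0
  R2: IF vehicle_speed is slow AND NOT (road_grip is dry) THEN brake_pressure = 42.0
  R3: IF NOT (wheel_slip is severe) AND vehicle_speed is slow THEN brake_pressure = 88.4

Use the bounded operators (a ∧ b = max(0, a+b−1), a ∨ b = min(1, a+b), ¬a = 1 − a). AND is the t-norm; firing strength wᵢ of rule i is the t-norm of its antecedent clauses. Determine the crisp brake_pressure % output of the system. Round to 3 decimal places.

R1 (z=45.0): ¬moderate=1−0.08=0.92, icy=0.48; AND[max(0, a+b−1)] → w = 0.40
R2 (z=42.0): slow=0.66, ¬dry=1−0.71=0.29; AND[max(0, a+b−1)] → w = 0.00
R3 (z=88.4): ¬severe=1−0.40=0.60, slow=0.66; AND[max(0, a+b−1)] → w = 0.26
Weighted average = (0.40·45.0 + 0.00·42.0 + 0.26·88.4) / (0.40 + 0.00 + 0.26)
  = 40.9840 / 0.6600 = 62.097

62.097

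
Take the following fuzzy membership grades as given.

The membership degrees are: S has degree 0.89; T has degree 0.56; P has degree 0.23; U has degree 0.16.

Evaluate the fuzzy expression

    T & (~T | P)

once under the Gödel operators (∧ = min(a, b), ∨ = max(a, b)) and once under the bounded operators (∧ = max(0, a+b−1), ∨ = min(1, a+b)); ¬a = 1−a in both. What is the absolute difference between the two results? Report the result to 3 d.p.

0.210

Under Gödel:
  ~T = 1 − 0.56 = 0.44
  ~T | P = max(a, b) on (0.44, 0.23) = 0.44
  T & (~T | P) = min(a, b) on (0.56, 0.44) = 0.44
  → value = 0.4400
Under bounded:
  ~T = 1 − 0.56 = 0.44
  ~T | P = min(1, a+b) on (0.44, 0.23) = 0.67
  T & (~T | P) = max(0, a+b−1) on (0.56, 0.67) = 0.23
  → value = 0.2300
|0.4400 − 0.2300| = 0.210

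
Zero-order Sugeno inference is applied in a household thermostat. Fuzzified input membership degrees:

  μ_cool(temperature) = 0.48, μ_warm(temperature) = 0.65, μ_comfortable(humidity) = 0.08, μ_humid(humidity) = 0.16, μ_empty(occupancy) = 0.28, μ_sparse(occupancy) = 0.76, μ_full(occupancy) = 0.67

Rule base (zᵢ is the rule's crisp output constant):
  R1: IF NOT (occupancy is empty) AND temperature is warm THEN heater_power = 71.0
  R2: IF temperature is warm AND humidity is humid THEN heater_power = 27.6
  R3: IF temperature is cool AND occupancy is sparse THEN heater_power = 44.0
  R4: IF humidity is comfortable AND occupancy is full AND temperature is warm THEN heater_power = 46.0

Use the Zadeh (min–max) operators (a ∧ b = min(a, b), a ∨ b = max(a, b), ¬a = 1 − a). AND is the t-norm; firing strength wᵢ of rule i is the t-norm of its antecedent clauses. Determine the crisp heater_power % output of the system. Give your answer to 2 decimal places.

55.01

R1 (z=71.0): ¬empty=1−0.28=0.72, warm=0.65; AND[min(a, b)] → w = 0.65
R2 (z=27.6): warm=0.65, humid=0.16; AND[min(a, b)] → w = 0.16
R3 (z=44.0): cool=0.48, sparse=0.76; AND[min(a, b)] → w = 0.48
R4 (z=46.0): comfortable=0.08, full=0.67, warm=0.65; AND[min(a, b)] → w = 0.08
Weighted average = (0.65·71.0 + 0.16·27.6 + 0.48·44.0 + 0.08·46.0) / (0.65 + 0.16 + 0.48 + 0.08)
  = 75.3660 / 1.3700 = 55.01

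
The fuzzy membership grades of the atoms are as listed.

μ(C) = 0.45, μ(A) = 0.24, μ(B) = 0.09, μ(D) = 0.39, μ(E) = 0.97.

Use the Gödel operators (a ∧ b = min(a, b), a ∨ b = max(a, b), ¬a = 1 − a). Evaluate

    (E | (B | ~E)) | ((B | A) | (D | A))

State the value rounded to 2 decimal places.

0.97

~E = 1 − 0.97 = 0.03
B | ~E = max(a, b) on (0.09, 0.03) = 0.09
E | (B | ~E) = max(a, b) on (0.97, 0.09) = 0.97
B | A = max(a, b) on (0.09, 0.24) = 0.24
D | A = max(a, b) on (0.39, 0.24) = 0.39
(B | A) | (D | A) = max(a, b) on (0.24, 0.39) = 0.39
(E | (B | ~E)) | ((B | A) | (D | A)) = max(a, b) on (0.97, 0.39) = 0.97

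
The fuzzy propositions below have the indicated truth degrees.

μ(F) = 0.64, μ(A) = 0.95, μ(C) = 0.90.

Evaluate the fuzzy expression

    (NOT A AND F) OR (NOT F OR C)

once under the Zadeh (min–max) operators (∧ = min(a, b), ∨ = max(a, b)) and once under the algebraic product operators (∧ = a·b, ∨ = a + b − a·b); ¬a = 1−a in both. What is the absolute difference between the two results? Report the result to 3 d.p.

Under Zadeh (min–max):
  NOT A = 1 − 0.95 = 0.05
  NOT A AND F = min(a, b) on (0.05, 0.64) = 0.05
  NOT F = 1 − 0.64 = 0.36
  NOT F OR C = max(a, b) on (0.36, 0.90) = 0.90
  (NOT A AND F) OR (NOT F OR C) = max(a, b) on (0.05, 0.90) = 0.90
  → value = 0.9000
Under algebraic product:
  NOT A = 1 − 0.9500 = 0.0500
  NOT A AND F = a·b on (0.0500, 0.6400) = 0.0320
  NOT F = 1 − 0.6400 = 0.3600
  NOT F OR C = a + b − a·b on (0.3600, 0.9000) = 0.9360
  (NOT A AND F) OR (NOT F OR C) = a + b − a·b on (0.0320, 0.9360) = 0.9380
  → value = 0.9380
|0.9000 − 0.9380| = 0.038

0.038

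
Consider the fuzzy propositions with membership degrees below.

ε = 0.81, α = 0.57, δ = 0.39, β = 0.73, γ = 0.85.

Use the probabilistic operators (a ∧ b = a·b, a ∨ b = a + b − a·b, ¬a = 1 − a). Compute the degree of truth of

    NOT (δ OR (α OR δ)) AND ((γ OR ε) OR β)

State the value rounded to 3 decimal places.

α OR δ = a + b − a·b on (0.5700, 0.3900) = 0.7377
δ OR (α OR δ) = a + b − a·b on (0.3900, 0.7377) = 0.8400
NOT (δ OR (α OR δ)) = 1 − 0.8400 = 0.1600
γ OR ε = a + b − a·b on (0.8500, 0.8100) = 0.9715
(γ OR ε) OR β = a + b − a·b on (0.9715, 0.7300) = 0.9923
NOT (δ OR (α OR δ)) AND ((γ OR ε) OR β) = a·b on (0.1600, 0.9923) = 0.1588

0.159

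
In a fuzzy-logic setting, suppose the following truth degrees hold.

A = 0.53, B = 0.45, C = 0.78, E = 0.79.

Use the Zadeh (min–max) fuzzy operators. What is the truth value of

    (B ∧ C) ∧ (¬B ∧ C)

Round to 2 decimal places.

0.45

B ∧ C = min(a, b) on (0.45, 0.78) = 0.45
¬B = 1 − 0.45 = 0.55
¬B ∧ C = min(a, b) on (0.55, 0.78) = 0.55
(B ∧ C) ∧ (¬B ∧ C) = min(a, b) on (0.45, 0.55) = 0.45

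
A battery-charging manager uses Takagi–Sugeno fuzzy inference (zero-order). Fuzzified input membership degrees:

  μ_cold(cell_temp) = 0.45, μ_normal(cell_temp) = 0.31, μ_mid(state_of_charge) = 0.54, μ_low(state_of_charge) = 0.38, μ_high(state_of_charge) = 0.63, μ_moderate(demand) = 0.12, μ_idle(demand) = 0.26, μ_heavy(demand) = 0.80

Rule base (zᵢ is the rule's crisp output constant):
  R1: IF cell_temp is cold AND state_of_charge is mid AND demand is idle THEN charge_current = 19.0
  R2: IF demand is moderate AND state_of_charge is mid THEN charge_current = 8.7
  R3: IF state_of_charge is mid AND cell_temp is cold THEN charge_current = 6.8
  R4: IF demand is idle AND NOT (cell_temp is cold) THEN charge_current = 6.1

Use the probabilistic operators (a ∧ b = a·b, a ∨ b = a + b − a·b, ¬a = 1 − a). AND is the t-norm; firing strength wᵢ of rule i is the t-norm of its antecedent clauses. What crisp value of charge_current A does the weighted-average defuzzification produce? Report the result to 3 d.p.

R1 (z=19.0): cold=0.45, mid=0.54, idle=0.26; AND[a·b] → w = 0.0632
R2 (z=8.7): moderate=0.12, mid=0.54; AND[a·b] → w = 0.0648
R3 (z=6.8): mid=0.54, cold=0.45; AND[a·b] → w = 0.2430
R4 (z=6.1): idle=0.26, ¬cold=1−0.45=0.55; AND[a·b] → w = 0.1430
Weighted average = (0.0632·19.0 + 0.0648·8.7 + 0.2430·6.8 + 0.1430·6.1) / (0.0632 + 0.0648 + 0.2430 + 0.1430)
  = 4.2889 / 0.5140 = 8.344

8.344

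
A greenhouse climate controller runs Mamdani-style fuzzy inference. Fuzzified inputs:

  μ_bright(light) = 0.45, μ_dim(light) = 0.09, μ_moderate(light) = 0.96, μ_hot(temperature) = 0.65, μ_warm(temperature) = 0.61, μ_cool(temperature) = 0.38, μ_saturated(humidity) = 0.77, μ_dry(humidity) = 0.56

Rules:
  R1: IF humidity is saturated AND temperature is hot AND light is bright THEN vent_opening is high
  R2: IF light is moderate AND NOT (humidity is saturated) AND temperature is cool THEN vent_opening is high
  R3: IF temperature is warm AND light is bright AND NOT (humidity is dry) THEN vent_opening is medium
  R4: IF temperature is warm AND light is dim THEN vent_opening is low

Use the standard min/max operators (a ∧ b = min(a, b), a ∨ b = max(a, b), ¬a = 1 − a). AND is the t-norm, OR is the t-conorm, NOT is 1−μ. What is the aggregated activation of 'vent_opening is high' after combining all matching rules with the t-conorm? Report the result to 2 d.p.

0.45

R1: saturated=0.77, hot=0.65, bright=0.45; AND[min(a, b)] → w = 0.45
R2: moderate=0.96, ¬saturated=1−0.77=0.23, cool=0.38; AND[min(a, b)] → w = 0.23
R3: warm=0.61, bright=0.45, ¬dry=1−0.56=0.44; AND[min(a, b)] → w = 0.44
R4: warm=0.61, dim=0.09; AND[min(a, b)] → w = 0.09
Rules with consequent 'high': {R1, R2} → strengths 0.45, 0.23
Aggregate via t-conorm [max(a, b)]: 0.45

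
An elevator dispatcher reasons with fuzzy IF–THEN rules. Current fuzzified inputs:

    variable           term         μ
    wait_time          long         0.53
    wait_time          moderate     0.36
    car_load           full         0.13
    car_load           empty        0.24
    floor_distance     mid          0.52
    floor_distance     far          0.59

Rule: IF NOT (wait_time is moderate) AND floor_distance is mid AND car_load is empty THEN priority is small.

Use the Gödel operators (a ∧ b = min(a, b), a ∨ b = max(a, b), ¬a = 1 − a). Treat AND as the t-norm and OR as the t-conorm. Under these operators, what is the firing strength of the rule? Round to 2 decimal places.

0.24

firing strength: ¬moderate=1−0.36=0.64, mid=0.52, empty=0.24; AND[min(a, b)] → w = 0.24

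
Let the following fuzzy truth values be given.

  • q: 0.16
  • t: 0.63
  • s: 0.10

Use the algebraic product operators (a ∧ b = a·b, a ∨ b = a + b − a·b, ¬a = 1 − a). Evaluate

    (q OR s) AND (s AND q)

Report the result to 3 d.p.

q OR s = a + b − a·b on (0.1600, 0.1000) = 0.2440
s AND q = a·b on (0.1000, 0.1600) = 0.0160
(q OR s) AND (s AND q) = a·b on (0.2440, 0.0160) = 0.0039

0.004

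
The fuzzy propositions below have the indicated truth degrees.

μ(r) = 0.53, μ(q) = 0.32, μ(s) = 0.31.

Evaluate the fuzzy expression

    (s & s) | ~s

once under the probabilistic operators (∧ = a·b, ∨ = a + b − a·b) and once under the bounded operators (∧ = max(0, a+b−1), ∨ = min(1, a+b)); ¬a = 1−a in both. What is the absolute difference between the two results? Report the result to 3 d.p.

0.030

Under probabilistic:
  s & s = a·b on (0.3100, 0.3100) = 0.0961
  ~s = 1 − 0.3100 = 0.6900
  (s & s) | ~s = a + b − a·b on (0.0961, 0.6900) = 0.7198
  → value = 0.7198
Under bounded:
  s & s = max(0, a+b−1) on (0.31, 0.31) = 0.00
  ~s = 1 − 0.31 = 0.69
  (s & s) | ~s = min(1, a+b) on (0.00, 0.69) = 0.69
  → value = 0.6900
|0.7198 − 0.6900| = 0.030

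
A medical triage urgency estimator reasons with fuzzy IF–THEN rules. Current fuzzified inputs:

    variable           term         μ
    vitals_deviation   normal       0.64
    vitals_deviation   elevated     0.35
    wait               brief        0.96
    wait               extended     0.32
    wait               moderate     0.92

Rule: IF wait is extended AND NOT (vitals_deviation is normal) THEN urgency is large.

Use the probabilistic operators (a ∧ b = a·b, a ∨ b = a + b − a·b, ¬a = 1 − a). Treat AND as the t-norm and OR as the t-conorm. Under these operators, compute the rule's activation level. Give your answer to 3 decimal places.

firing strength: extended=0.32, ¬normal=1−0.64=0.36; AND[a·b] → w = 0.1152

0.115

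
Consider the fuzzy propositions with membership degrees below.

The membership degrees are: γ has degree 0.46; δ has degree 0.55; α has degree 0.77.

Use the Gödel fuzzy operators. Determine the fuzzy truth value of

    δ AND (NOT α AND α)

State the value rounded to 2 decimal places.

NOT α = 1 − 0.77 = 0.23
NOT α AND α = min(a, b) on (0.23, 0.77) = 0.23
δ AND (NOT α AND α) = min(a, b) on (0.55, 0.23) = 0.23

0.23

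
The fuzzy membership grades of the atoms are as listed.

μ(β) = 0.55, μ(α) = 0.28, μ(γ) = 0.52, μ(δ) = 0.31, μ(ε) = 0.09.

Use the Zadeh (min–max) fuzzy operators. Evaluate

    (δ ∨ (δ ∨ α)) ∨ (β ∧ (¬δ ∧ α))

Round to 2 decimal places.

δ ∨ α = max(a, b) on (0.31, 0.28) = 0.31
δ ∨ (δ ∨ α) = max(a, b) on (0.31, 0.31) = 0.31
¬δ = 1 − 0.31 = 0.69
¬δ ∧ α = min(a, b) on (0.69, 0.28) = 0.28
β ∧ (¬δ ∧ α) = min(a, b) on (0.55, 0.28) = 0.28
(δ ∨ (δ ∨ α)) ∨ (β ∧ (¬δ ∧ α)) = max(a, b) on (0.31, 0.28) = 0.31

0.31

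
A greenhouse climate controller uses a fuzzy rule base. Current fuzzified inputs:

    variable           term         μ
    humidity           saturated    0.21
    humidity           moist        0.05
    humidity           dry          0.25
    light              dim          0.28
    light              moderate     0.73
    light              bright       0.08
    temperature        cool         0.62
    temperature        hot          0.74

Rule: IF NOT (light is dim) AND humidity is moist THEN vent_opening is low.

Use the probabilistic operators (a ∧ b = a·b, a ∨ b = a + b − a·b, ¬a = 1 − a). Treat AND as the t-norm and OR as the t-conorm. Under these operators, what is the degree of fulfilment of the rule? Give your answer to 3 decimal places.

firing strength: ¬dim=1−0.28=0.72, moist=0.05; AND[a·b] → w = 0.0360

0.036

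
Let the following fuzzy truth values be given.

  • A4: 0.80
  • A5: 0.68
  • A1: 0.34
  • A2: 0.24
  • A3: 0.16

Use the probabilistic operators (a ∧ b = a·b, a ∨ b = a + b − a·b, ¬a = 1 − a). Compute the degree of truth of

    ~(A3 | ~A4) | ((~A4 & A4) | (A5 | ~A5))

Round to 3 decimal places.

0.940

~A4 = 1 − 0.8000 = 0.2000
A3 | ~A4 = a + b − a·b on (0.1600, 0.2000) = 0.3280
~(A3 | ~A4) = 1 − 0.3280 = 0.6720
~A4 = 1 − 0.8000 = 0.2000
~A4 & A4 = a·b on (0.2000, 0.8000) = 0.1600
~A5 = 1 − 0.6800 = 0.3200
A5 | ~A5 = a + b − a·b on (0.6800, 0.3200) = 0.7824
(~A4 & A4) | (A5 | ~A5) = a + b − a·b on (0.1600, 0.7824) = 0.8172
~(A3 | ~A4) | ((~A4 & A4) | (A5 | ~A5)) = a + b − a·b on (0.6720, 0.8172) = 0.9400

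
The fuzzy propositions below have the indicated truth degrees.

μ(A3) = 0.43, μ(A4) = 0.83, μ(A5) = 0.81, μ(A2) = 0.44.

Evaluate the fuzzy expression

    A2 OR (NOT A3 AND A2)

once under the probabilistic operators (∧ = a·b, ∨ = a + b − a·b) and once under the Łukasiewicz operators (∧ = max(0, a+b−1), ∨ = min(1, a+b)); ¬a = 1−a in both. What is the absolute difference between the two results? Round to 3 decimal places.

Under probabilistic:
  NOT A3 = 1 − 0.4300 = 0.5700
  NOT A3 AND A2 = a·b on (0.5700, 0.4400) = 0.2508
  A2 OR (NOT A3 AND A2) = a + b − a·b on (0.4400, 0.2508) = 0.5804
  → value = 0.5804
Under Łukasiewicz:
  NOT A3 = 1 − 0.43 = 0.57
  NOT A3 AND A2 = max(0, a+b−1) on (0.57, 0.44) = 0.01
  A2 OR (NOT A3 AND A2) = min(1, a+b) on (0.44, 0.01) = 0.45
  → value = 0.4500
|0.5804 − 0.4500| = 0.130

0.130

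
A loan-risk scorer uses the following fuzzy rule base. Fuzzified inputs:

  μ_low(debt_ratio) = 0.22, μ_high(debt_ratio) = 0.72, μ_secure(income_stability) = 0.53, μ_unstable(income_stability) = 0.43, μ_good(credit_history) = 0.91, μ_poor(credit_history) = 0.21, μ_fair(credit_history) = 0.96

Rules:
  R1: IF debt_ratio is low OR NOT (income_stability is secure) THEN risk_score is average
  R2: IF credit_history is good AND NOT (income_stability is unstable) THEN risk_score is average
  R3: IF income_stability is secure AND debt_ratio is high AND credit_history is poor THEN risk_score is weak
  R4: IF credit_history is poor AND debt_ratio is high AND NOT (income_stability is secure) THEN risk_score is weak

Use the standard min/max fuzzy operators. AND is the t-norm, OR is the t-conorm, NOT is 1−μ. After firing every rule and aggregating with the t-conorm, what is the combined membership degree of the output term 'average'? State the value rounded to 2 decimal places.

R1: low=0.22, ¬secure=1−0.53=0.47; OR[max(a, b)] → w = 0.47
R2: good=0.91, ¬unstable=1−0.43=0.57; AND[min(a, b)] → w = 0.57
R3: secure=0.53, high=0.72, poor=0.21; AND[min(a, b)] → w = 0.21
R4: poor=0.21, high=0.72, ¬secure=1−0.53=0.47; AND[min(a, b)] → w = 0.21
Rules with consequent 'average': {R1, R2} → strengths 0.47, 0.57
Aggregate via t-conorm [max(a, b)]: 0.57

0.57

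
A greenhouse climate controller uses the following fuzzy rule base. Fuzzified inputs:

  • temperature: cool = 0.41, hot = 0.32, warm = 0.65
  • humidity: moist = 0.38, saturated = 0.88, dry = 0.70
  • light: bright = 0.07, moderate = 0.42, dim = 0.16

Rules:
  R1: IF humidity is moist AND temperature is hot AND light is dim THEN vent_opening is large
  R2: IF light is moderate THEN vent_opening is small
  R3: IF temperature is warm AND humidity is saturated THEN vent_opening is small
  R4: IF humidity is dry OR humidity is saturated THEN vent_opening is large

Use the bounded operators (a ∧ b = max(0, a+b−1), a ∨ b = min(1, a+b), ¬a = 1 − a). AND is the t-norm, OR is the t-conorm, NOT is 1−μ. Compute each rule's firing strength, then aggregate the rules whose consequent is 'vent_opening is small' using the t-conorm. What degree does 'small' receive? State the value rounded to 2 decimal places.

R1: moist=0.38, hot=0.32, dim=0.16; AND[max(0, a+b−1)] → w = 0.00
R2: moderate=0.42 → w = 0.42
R3: warm=0.65, saturated=0.88; AND[max(0, a+b−1)] → w = 0.53
R4: dry=0.70, saturated=0.88; OR[min(1, a+b)] → w = 1.00
Rules with consequent 'small': {R2, R3} → strengths 0.42, 0.53
Aggregate via t-conorm [min(1, a+b)]: 0.95

0.95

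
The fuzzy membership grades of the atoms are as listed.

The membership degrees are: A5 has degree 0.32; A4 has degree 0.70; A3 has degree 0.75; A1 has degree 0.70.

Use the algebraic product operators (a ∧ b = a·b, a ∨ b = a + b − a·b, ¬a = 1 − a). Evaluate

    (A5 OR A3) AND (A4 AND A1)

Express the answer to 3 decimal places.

A5 OR A3 = a + b − a·b on (0.3200, 0.7500) = 0.8300
A4 AND A1 = a·b on (0.7000, 0.7000) = 0.4900
(A5 OR A3) AND (A4 AND A1) = a·b on (0.8300, 0.4900) = 0.4067

0.407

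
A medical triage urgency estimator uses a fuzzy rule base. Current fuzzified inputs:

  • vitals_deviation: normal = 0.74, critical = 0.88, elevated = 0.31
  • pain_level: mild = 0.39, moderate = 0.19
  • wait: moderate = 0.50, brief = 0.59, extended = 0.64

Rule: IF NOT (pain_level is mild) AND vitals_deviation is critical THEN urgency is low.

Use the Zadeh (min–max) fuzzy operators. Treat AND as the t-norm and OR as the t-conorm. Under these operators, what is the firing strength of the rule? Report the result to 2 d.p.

firing strength: ¬mild=1−0.39=0.61, critical=0.88; AND[min(a, b)] → w = 0.61

0.61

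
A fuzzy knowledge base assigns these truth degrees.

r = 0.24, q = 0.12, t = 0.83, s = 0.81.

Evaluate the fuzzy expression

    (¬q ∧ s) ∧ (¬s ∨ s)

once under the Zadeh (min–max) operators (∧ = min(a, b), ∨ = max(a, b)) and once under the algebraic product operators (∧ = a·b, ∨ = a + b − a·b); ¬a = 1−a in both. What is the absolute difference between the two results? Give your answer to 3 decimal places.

Under Zadeh (min–max):
  ¬q = 1 − 0.12 = 0.88
  ¬q ∧ s = min(a, b) on (0.88, 0.81) = 0.81
  ¬s = 1 − 0.81 = 0.19
  ¬s ∨ s = max(a, b) on (0.19, 0.81) = 0.81
  (¬q ∧ s) ∧ (¬s ∨ s) = min(a, b) on (0.81, 0.81) = 0.81
  → value = 0.8100
Under algebraic product:
  ¬q = 1 − 0.1200 = 0.8800
  ¬q ∧ s = a·b on (0.8800, 0.8100) = 0.7128
  ¬s = 1 − 0.8100 = 0.1900
  ¬s ∨ s = a + b − a·b on (0.1900, 0.8100) = 0.8461
  (¬q ∧ s) ∧ (¬s ∨ s) = a·b on (0.7128, 0.8461) = 0.6031
  → value = 0.6031
|0.8100 − 0.6031| = 0.207

0.207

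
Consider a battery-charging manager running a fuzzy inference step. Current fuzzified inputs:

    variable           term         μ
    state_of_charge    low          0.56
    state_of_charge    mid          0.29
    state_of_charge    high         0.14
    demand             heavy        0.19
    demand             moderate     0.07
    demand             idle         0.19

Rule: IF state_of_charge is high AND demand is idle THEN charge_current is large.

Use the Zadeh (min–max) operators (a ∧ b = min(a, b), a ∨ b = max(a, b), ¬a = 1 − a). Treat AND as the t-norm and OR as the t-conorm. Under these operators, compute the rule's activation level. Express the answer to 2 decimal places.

firing strength: high=0.14, idle=0.19; AND[min(a, b)] → w = 0.14

0.14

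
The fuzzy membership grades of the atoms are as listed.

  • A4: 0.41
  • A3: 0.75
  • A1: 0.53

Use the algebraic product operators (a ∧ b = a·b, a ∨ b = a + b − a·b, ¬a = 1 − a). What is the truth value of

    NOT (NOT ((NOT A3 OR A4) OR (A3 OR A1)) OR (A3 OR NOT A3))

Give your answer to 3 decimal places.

0.178

NOT A3 = 1 − 0.7500 = 0.2500
NOT A3 OR A4 = a + b − a·b on (0.2500, 0.4100) = 0.5575
A3 OR A1 = a + b − a·b on (0.7500, 0.5300) = 0.8825
(NOT A3 OR A4) OR (A3 OR A1) = a + b − a·b on (0.5575, 0.8825) = 0.9480
NOT ((NOT A3 OR A4) OR (A3 OR A1)) = 1 − 0.9480 = 0.0520
NOT A3 = 1 − 0.7500 = 0.2500
A3 OR NOT A3 = a + b − a·b on (0.7500, 0.2500) = 0.8125
NOT ((NOT A3 OR A4) OR (A3 OR A1)) OR (A3 OR NOT A3) = a + b − a·b on (0.0520, 0.8125) = 0.8222
NOT (NOT ((NOT A3 OR A4) OR (A3 OR A1)) OR (A3 OR NOT A3)) = 1 − 0.8222 = 0.1778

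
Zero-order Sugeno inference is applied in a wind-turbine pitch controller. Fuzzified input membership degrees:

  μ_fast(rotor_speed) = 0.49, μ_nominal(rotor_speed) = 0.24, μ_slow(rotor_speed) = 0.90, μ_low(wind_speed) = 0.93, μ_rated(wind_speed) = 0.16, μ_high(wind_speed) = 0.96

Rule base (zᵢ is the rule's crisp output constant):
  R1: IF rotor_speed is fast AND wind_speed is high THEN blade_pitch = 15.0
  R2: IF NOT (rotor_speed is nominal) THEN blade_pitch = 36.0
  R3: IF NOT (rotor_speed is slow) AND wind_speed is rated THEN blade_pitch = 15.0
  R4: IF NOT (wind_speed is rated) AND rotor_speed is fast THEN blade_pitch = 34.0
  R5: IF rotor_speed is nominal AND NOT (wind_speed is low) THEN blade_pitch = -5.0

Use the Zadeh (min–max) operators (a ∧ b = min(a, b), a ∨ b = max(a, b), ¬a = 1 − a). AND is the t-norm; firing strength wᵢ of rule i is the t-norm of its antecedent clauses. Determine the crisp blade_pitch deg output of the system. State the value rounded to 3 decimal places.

27.497

R1 (z=15.0): fast=0.49, high=0.96; AND[min(a, b)] → w = 0.49
R2 (z=36.0): ¬nominal=1−0.24=0.76 → w = 0.76
R3 (z=15.0): ¬slow=1−0.90=0.10, rated=0.16; AND[min(a, b)] → w = 0.10
R4 (z=34.0): ¬rated=1−0.16=0.84, fast=0.49; AND[min(a, b)] → w = 0.49
R5 (z=-5.0): nominal=0.24, ¬low=1−0.93=0.07; AND[min(a, b)] → w = 0.07
Weighted average = (0.49·15.0 + 0.76·36.0 + 0.10·15.0 + 0.49·34.0 + 0.07·-5.0) / (0.49 + 0.76 + 0.10 + 0.49 + 0.07)
  = 52.5200 / 1.9100 = 27.497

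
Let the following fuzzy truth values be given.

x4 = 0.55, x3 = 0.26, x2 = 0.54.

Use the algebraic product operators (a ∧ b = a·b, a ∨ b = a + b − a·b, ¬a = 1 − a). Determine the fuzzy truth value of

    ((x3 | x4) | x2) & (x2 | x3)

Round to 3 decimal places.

0.559

x3 | x4 = a + b − a·b on (0.2600, 0.5500) = 0.6670
(x3 | x4) | x2 = a + b − a·b on (0.6670, 0.5400) = 0.8468
x2 | x3 = a + b − a·b on (0.5400, 0.2600) = 0.6596
((x3 | x4) | x2) & (x2 | x3) = a·b on (0.8468, 0.6596) = 0.5586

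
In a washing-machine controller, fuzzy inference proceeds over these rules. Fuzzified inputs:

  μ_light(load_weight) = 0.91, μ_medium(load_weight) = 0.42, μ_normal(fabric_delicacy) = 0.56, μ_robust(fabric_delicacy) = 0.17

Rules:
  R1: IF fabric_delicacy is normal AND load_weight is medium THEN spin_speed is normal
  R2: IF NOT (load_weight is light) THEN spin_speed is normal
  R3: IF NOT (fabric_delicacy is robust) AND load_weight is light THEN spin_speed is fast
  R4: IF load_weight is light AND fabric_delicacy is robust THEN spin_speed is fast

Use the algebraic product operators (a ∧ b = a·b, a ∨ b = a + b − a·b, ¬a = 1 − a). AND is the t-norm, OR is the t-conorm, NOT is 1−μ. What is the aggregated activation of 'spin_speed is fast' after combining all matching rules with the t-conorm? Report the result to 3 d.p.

0.793

R1: normal=0.56, medium=0.42; AND[a·b] → w = 0.2352
R2: ¬light=1−0.91=0.09 → w = 0.0900
R3: ¬robust=1−0.17=0.83, light=0.91; AND[a·b] → w = 0.7553
R4: light=0.91, robust=0.17; AND[a·b] → w = 0.1547
Rules with consequent 'fast': {R3, R4} → strengths 0.7553, 0.1547
Aggregate via t-conorm [a + b − a·b]: 0.7932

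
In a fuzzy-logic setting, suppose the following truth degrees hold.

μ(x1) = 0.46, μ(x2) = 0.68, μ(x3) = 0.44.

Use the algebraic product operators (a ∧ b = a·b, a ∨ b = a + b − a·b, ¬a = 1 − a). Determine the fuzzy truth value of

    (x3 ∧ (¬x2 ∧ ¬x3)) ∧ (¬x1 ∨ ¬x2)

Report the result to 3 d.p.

¬x2 = 1 − 0.6800 = 0.3200
¬x3 = 1 − 0.4400 = 0.5600
¬x2 ∧ ¬x3 = a·b on (0.3200, 0.5600) = 0.1792
x3 ∧ (¬x2 ∧ ¬x3) = a·b on (0.4400, 0.1792) = 0.0788
¬x1 = 1 − 0.4600 = 0.5400
¬x2 = 1 − 0.6800 = 0.3200
¬x1 ∨ ¬x2 = a + b − a·b on (0.5400, 0.3200) = 0.6872
(x3 ∧ (¬x2 ∧ ¬x3)) ∧ (¬x1 ∨ ¬x2) = a·b on (0.0788, 0.6872) = 0.0542

0.054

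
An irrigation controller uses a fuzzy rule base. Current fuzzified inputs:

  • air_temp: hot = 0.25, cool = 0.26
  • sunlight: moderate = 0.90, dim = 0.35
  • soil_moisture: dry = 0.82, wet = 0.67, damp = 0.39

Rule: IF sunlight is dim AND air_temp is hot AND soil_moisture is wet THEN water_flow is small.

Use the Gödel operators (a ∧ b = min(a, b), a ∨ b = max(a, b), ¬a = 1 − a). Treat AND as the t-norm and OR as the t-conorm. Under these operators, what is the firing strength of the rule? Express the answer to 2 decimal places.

firing strength: dim=0.35, hot=0.25, wet=0.67; AND[min(a, b)] → w = 0.25

0.25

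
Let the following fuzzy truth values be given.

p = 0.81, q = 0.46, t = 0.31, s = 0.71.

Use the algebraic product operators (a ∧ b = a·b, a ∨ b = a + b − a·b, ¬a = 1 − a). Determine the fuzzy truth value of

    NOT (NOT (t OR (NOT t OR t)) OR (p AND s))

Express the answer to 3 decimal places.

0.362

NOT t = 1 − 0.3100 = 0.6900
NOT t OR t = a + b − a·b on (0.6900, 0.3100) = 0.7861
t OR (NOT t OR t) = a + b − a·b on (0.3100, 0.7861) = 0.8524
NOT (t OR (NOT t OR t)) = 1 − 0.8524 = 0.1476
p AND s = a·b on (0.8100, 0.7100) = 0.5751
NOT (t OR (NOT t OR t)) OR (p AND s) = a + b − a·b on (0.1476, 0.5751) = 0.6378
NOT (NOT (t OR (NOT t OR t)) OR (p AND s)) = 1 − 0.6378 = 0.3622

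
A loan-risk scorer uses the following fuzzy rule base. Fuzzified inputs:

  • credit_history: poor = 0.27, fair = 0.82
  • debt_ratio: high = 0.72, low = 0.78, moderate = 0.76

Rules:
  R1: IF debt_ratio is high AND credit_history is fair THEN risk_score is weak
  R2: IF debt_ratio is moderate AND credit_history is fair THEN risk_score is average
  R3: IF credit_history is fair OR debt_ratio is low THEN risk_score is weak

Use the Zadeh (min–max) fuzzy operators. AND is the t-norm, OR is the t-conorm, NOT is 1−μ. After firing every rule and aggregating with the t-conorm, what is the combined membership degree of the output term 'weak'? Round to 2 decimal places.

R1: high=0.72, fair=0.82; AND[min(a, b)] → w = 0.72
R2: moderate=0.76, fair=0.82; AND[min(a, b)] → w = 0.76
R3: fair=0.82, low=0.78; OR[max(a, b)] → w = 0.82
Rules with consequent 'weak': {R1, R3} → strengths 0.72, 0.82
Aggregate via t-conorm [max(a, b)]: 0.82

0.82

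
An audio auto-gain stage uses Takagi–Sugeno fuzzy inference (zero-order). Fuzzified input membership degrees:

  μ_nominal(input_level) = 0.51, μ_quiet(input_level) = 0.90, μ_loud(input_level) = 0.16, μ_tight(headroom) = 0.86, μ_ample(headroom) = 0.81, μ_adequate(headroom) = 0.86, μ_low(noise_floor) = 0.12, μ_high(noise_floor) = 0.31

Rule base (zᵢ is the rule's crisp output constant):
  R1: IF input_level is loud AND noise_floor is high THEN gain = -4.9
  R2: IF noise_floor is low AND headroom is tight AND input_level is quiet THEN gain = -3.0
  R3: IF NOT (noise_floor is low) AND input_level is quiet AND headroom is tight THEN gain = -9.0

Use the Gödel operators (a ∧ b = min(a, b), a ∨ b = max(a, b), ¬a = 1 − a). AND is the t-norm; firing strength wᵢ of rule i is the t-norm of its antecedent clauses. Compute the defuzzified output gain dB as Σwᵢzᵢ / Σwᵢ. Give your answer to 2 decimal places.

R1 (z=-4.9): loud=0.16, high=0.31; AND[min(a, b)] → w = 0.16
R2 (z=-3.0): low=0.12, tight=0.86, quiet=0.90; AND[min(a, b)] → w = 0.12
R3 (z=-9.0): ¬low=1−0.12=0.88, quiet=0.90, tight=0.86; AND[min(a, b)] → w = 0.86
Weighted average = (0.16·-4.9 + 0.12·-3.0 + 0.86·-9.0) / (0.16 + 0.12 + 0.86)
  = -8.8840 / 1.1400 = -7.79

-7.79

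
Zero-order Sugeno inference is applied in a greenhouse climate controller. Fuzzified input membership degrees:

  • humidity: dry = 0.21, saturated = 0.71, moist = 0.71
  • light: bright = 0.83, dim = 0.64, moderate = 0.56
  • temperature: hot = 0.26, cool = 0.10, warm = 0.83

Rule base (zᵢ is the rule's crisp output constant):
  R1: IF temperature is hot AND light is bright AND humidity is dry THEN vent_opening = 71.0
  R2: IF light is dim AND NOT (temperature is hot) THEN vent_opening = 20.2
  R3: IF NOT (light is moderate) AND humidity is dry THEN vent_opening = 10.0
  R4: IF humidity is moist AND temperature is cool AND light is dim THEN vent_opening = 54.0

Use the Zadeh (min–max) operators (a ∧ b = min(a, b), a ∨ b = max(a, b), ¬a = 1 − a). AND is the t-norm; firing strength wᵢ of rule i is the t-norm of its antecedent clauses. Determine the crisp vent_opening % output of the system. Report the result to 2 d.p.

30.46

R1 (z=71.0): hot=0.26, bright=0.83, dry=0.21; AND[min(a, b)] → w = 0.21
R2 (z=20.2): dim=0.64, ¬hot=1−0.26=0.74; AND[min(a, b)] → w = 0.64
R3 (z=10.0): ¬moderate=1−0.56=0.44, dry=0.21; AND[min(a, b)] → w = 0.21
R4 (z=54.0): moist=0.71, cool=0.10, dim=0.64; AND[min(a, b)] → w = 0.10
Weighted average = (0.21·71.0 + 0.64·20.2 + 0.21·10.0 + 0.10·54.0) / (0.21 + 0.64 + 0.21 + 0.10)
  = 35.3380 / 1.1600 = 30.46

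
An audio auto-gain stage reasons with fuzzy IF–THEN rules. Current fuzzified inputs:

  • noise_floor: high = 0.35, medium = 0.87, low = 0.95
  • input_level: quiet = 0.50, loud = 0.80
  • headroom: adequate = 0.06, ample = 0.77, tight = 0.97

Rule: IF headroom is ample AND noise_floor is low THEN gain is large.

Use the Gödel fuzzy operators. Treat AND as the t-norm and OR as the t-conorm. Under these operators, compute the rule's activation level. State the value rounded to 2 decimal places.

0.77

firing strength: ample=0.77, low=0.95; AND[min(a, b)] → w = 0.77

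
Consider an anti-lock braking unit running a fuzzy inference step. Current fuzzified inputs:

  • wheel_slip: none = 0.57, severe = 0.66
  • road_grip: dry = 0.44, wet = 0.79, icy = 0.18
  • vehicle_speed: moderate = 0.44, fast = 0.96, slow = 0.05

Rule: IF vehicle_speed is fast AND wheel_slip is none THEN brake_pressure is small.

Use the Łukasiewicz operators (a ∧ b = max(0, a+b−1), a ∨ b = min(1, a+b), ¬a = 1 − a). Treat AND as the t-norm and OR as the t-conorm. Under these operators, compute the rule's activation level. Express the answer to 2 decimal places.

0.53

firing strength: fast=0.96, none=0.57; AND[max(0, a+b−1)] → w = 0.53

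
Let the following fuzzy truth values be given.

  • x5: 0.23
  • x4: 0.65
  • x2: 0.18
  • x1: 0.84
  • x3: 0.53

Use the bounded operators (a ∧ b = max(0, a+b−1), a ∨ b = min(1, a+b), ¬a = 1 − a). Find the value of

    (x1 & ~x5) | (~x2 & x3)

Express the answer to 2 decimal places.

~x5 = 1 − 0.23 = 0.77
x1 & ~x5 = max(0, a+b−1) on (0.84, 0.77) = 0.61
~x2 = 1 − 0.18 = 0.82
~x2 & x3 = max(0, a+b−1) on (0.82, 0.53) = 0.35
(x1 & ~x5) | (~x2 & x3) = min(1, a+b) on (0.61, 0.35) = 0.96

0.96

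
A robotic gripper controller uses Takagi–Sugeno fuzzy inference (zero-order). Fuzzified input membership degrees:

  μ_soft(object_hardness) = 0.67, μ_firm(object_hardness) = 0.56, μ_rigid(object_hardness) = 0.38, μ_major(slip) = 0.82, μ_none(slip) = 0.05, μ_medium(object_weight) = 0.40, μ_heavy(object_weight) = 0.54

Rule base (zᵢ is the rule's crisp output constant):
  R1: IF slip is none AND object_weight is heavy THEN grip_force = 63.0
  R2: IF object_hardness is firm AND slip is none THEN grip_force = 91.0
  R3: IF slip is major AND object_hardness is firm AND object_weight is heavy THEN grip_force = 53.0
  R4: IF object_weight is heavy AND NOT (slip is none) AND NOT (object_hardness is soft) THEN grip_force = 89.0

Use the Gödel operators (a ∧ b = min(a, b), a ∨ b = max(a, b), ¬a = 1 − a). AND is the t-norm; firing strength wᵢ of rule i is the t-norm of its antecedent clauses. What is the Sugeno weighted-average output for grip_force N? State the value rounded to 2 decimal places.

R1 (z=63.0): none=0.05, heavy=0.54; AND[min(a, b)] → w = 0.05
R2 (z=91.0): firm=0.56, none=0.05; AND[min(a, b)] → w = 0.05
R3 (z=53.0): major=0.82, firm=0.56, heavy=0.54; AND[min(a, b)] → w = 0.54
R4 (z=89.0): heavy=0.54, ¬none=1−0.05=0.95, ¬soft=1−0.67=0.33; AND[min(a, b)] → w = 0.33
Weighted average = (0.05·63.0 + 0.05·91.0 + 0.54·53.0 + 0.33·89.0) / (0.05 + 0.05 + 0.54 + 0.33)
  = 65.6900 / 0.9700 = 67.72

67.72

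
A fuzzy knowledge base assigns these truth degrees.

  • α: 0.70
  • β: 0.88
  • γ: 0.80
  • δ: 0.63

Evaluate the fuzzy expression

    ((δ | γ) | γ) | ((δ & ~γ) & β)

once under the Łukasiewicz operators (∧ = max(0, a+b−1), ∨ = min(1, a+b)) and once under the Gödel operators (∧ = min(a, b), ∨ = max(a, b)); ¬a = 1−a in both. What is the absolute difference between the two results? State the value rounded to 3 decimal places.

0.200

Under Łukasiewicz:
  δ | γ = min(1, a+b) on (0.63, 0.80) = 1.00
  (δ | γ) | γ = min(1, a+b) on (1.00, 0.80) = 1.00
  ~γ = 1 − 0.80 = 0.20
  δ & ~γ = max(0, a+b−1) on (0.63, 0.20) = 0.00
  (δ & ~γ) & β = max(0, a+b−1) on (0.00, 0.88) = 0.00
  ((δ | γ) | γ) | ((δ & ~γ) & β) = min(1, a+b) on (1.00, 0.00) = 1.00
  → value = 1.0000
Under Gödel:
  δ | γ = max(a, b) on (0.63, 0.80) = 0.80
  (δ | γ) | γ = max(a, b) on (0.80, 0.80) = 0.80
  ~γ = 1 − 0.80 = 0.20
  δ & ~γ = min(a, b) on (0.63, 0.20) = 0.20
  (δ & ~γ) & β = min(a, b) on (0.20, 0.88) = 0.20
  ((δ | γ) | γ) | ((δ & ~γ) & β) = max(a, b) on (0.80, 0.20) = 0.80
  → value = 0.8000
|1.0000 − 0.8000| = 0.200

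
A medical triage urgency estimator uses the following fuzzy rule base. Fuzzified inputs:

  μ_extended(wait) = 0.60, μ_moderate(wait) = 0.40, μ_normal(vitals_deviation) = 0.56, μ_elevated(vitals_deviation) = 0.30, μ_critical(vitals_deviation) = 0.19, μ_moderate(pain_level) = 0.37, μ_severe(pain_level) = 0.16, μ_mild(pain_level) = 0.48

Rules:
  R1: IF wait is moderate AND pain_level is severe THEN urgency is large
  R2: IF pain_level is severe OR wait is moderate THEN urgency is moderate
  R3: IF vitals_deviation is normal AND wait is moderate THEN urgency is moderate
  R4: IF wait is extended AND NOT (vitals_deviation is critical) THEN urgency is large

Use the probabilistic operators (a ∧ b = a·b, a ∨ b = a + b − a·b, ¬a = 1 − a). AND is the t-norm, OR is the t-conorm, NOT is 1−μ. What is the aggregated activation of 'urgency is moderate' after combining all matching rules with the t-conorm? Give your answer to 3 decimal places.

R1: moderate=0.40, severe=0.16; AND[a·b] → w = 0.0640
R2: severe=0.16, moderate=0.40; OR[a + b − a·b] → w = 0.4960
R3: normal=0.56, moderate=0.40; AND[a·b] → w = 0.2240
R4: extended=0.60, ¬critical=1−0.19=0.81; AND[a·b] → w = 0.4860
Rules with consequent 'moderate': {R2, R3} → strengths 0.4960, 0.2240
Aggregate via t-conorm [a + b − a·b]: 0.6089

0.609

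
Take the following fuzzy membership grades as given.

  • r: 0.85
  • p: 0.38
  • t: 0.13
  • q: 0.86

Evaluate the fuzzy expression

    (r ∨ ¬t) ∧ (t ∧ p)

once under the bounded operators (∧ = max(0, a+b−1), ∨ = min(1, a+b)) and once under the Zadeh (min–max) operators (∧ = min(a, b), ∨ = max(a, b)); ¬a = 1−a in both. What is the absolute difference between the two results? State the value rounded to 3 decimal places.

0.130

Under bounded:
  ¬t = 1 − 0.13 = 0.87
  r ∨ ¬t = min(1, a+b) on (0.85, 0.87) = 1.00
  t ∧ p = max(0, a+b−1) on (0.13, 0.38) = 0.00
  (r ∨ ¬t) ∧ (t ∧ p) = max(0, a+b−1) on (1.00, 0.00) = 0.00
  → value = 0.0000
Under Zadeh (min–max):
  ¬t = 1 − 0.13 = 0.87
  r ∨ ¬t = max(a, b) on (0.85, 0.87) = 0.87
  t ∧ p = min(a, b) on (0.13, 0.38) = 0.13
  (r ∨ ¬t) ∧ (t ∧ p) = min(a, b) on (0.87, 0.13) = 0.13
  → value = 0.1300
|0.0000 − 0.1300| = 0.130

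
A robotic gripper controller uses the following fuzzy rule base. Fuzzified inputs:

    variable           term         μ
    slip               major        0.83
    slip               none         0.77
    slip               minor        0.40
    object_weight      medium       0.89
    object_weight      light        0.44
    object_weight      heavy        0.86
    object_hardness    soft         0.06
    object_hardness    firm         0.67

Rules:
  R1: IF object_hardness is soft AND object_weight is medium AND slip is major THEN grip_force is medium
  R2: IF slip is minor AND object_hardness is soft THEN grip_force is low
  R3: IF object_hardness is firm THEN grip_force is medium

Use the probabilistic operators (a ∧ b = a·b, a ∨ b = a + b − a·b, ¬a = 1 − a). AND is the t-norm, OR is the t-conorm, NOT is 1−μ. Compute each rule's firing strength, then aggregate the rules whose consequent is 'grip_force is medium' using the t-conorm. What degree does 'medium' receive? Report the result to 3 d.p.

0.685

R1: soft=0.06, medium=0.89, major=0.83; AND[a·b] → w = 0.0443
R2: minor=0.40, soft=0.06; AND[a·b] → w = 0.0240
R3: firm=0.67 → w = 0.6700
Rules with consequent 'medium': {R1, R3} → strengths 0.0443, 0.6700
Aggregate via t-conorm [a + b − a·b]: 0.6846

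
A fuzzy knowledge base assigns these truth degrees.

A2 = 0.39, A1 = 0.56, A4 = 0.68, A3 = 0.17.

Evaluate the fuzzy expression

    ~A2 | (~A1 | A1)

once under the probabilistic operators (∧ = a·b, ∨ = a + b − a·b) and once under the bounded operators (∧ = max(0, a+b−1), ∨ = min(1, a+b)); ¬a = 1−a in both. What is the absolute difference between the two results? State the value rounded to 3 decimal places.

Under probabilistic:
  ~A2 = 1 − 0.3900 = 0.6100
  ~A1 = 1 − 0.5600 = 0.4400
  ~A1 | A1 = a + b − a·b on (0.4400, 0.5600) = 0.7536
  ~A2 | (~A1 | A1) = a + b − a·b on (0.6100, 0.7536) = 0.9039
  → value = 0.9039
Under bounded:
  ~A2 = 1 − 0.39 = 0.61
  ~A1 = 1 − 0.56 = 0.44
  ~A1 | A1 = min(1, a+b) on (0.44, 0.56) = 1.00
  ~A2 | (~A1 | A1) = min(1, a+b) on (0.61, 1.00) = 1.00
  → value = 1.0000
|0.9039 − 1.0000| = 0.096

0.096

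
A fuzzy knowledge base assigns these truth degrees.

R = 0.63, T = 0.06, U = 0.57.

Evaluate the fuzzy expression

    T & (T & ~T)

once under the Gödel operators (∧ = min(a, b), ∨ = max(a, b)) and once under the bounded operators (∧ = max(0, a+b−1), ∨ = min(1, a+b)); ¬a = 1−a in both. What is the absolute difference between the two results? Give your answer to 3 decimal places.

Under Gödel:
  ~T = 1 − 0.06 = 0.94
  T & ~T = min(a, b) on (0.06, 0.94) = 0.06
  T & (T & ~T) = min(a, b) on (0.06, 0.06) = 0.06
  → value = 0.0600
Under bounded:
  ~T = 1 − 0.06 = 0.94
  T & ~T = max(0, a+b−1) on (0.06, 0.94) = 0.00
  T & (T & ~T) = max(0, a+b−1) on (0.06, 0.00) = 0.00
  → value = 0.0000
|0.0600 − 0.0000| = 0.060

0.060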